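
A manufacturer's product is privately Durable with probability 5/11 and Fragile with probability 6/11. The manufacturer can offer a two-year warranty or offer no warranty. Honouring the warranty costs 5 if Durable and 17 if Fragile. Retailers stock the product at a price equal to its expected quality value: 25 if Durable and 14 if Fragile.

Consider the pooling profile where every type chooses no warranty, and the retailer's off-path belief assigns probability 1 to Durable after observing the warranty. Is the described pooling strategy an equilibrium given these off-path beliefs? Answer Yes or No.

No

On path, the retailer holds the prior and pays 5/11·25 + 6/11·14 = 19. Off path (the warranty), believing Durable, it pays 25.
Durable: no warranty nets 19; the warranty nets 25 − 5 = 20. Durable would deviate.
Fragile: no warranty nets 19; the warranty nets 25 − 17 = 8. Fragile stays.
A type deviates, so pooling fails.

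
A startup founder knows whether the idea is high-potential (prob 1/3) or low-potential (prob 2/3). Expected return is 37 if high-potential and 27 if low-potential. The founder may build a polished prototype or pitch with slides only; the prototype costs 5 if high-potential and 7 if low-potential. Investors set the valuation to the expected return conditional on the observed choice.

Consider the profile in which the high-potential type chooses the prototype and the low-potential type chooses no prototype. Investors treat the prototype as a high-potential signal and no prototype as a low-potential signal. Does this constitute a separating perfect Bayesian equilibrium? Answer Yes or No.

No

Under these beliefs, the prototype earns valuation 37 and no prototype earns valuation 27.
high-potential: the prototype nets 37 − 5 = 32; no prototype nets 27. high-potential prefers the prototype.
low-potential: the prototype nets 37 − 7 = 30; no prototype nets 27. low-potential would deviate to the prototype.
low-potential has a profitable deviation, so the profile is not an equilibrium.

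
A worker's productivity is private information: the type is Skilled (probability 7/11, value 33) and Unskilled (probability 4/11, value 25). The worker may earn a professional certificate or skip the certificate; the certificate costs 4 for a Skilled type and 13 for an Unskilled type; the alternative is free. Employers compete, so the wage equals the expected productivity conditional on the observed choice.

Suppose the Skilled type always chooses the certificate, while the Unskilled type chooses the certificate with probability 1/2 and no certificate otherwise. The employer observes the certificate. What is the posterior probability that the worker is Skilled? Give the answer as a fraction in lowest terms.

P(the certificate) = (7/11)·1 + (4/11)·(1/2) = 9/11.
By Bayes' rule, P(Skilled | the certificate) = (7/11) / (9/11) = 7/9.

7/9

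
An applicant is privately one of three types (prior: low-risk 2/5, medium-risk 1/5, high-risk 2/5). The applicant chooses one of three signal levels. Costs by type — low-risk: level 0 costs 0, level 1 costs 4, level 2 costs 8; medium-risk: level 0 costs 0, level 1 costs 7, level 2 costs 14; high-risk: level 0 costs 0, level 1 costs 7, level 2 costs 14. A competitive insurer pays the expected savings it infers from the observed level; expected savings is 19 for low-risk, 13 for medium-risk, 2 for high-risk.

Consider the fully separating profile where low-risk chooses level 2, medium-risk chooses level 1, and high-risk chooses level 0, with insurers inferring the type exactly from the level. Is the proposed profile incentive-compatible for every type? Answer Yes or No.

No

Separating rebates: level 2 → 19, level 1 → 13, level 0 → 2.
low-risk (assigned level 2): level 0: 2 − 0 = 2; level 1: 13 − 4 = 9; level 2: 19 − 8 = 11. low-risk stays.
medium-risk (assigned level 1): level 0: 2 − 0 = 2; level 1: 13 − 7 = 6; level 2: 19 − 14 = 5. medium-risk stays.
high-risk (assigned level 0): level 0: 2 − 0 = 2; level 1: 13 − 7 = 6; level 2: 19 − 14 = 5. high-risk prefers level 1.
At least one type deviates; the separating profile fails.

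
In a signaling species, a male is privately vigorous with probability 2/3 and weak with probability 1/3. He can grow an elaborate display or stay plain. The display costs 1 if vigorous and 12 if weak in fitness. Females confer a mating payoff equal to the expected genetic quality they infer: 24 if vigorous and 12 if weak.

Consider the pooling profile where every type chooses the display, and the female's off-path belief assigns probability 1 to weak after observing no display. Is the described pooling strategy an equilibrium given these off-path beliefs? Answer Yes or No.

On path, the female holds the prior and pays 2/3·24 + 1/3·12 = 20. Off path (no display), believing weak, it pays 12.
vigorous: the display nets 20 − 1 = 19; no display nets 12. vigorous stays.
weak: the display nets 20 − 12 = 8; no display nets 12. weak would deviate.
A type deviates, so pooling fails.

No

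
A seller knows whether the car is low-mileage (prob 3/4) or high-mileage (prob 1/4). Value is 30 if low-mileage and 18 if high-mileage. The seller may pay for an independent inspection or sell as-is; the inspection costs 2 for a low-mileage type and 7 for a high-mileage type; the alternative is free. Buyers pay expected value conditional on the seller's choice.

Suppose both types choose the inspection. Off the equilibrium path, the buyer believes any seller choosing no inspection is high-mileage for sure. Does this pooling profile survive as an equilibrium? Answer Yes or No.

Yes

On path, the buyer holds the prior and pays 3/4·30 + 1/4·18 = 27. Off path (no inspection), believing high-mileage, it pays 18.
low-mileage: the inspection nets 27 − 2 = 25; no inspection nets 18. low-mileage stays.
high-mileage: the inspection nets 27 − 7 = 20; no inspection nets 18. high-mileage stays.
No type deviates, so pooling is sustained.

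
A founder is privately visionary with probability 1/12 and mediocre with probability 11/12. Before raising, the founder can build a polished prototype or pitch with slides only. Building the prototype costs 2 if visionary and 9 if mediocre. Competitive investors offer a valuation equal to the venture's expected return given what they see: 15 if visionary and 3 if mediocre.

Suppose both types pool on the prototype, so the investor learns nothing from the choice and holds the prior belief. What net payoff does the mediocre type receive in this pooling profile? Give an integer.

Pooled valuation = 1/12·15 + 11/12·3 = 4.
mediocre pays cost 9 for the prototype, so net payoff = 4 − 9 = -5.

-5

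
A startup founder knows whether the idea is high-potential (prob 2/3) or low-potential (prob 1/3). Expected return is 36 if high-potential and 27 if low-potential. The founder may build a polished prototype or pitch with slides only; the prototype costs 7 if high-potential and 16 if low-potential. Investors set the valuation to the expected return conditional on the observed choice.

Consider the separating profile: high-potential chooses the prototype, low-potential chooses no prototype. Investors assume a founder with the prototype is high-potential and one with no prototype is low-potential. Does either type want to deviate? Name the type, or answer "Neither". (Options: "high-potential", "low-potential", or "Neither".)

The prototype pays 36; no prototype pays 27.
high-potential: assigned the prototype, nets 36 − 7 = 29; deviating to no prototype nets 27.
low-potential: assigned no prototype, nets 27; deviating to the prototype nets 36 − 16 = 20.
Both types strictly prefer their assigned action; no profitable deviation.

Neither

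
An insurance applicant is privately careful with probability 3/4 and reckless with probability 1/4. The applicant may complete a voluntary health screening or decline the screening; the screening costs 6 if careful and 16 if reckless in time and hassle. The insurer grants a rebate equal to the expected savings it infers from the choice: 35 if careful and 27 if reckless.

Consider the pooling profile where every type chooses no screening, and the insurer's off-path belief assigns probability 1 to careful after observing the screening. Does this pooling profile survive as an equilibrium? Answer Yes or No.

On path, the insurer holds the prior and pays 3/4·35 + 1/4·27 = 33. Off path (the screening), believing careful, it pays 35.
careful: no screening nets 33; the screening nets 35 − 6 = 29. careful stays.
reckless: no screening nets 33; the screening nets 35 − 16 = 19. reckless stays.
No type deviates, so pooling is sustained.

Yes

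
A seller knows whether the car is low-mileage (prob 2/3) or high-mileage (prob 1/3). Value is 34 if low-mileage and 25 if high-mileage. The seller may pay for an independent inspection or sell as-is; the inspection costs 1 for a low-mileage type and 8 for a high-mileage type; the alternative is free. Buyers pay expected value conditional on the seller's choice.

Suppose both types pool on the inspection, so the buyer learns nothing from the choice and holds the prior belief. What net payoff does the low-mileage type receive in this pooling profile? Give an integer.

30

Pooled price = 2/3·34 + 1/3·25 = 31.
low-mileage pays cost 1 for the inspection, so net payoff = 31 − 1 = 30.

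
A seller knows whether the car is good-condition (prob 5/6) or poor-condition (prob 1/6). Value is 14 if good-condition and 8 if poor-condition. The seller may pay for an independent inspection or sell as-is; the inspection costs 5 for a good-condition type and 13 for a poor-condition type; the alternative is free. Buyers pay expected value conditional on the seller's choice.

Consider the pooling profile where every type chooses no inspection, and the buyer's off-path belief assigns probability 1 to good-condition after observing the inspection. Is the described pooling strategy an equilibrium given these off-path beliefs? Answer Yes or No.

Yes

On path, the buyer holds the prior and pays 5/6·14 + 1/6·8 = 13. Off path (the inspection), believing good-condition, it pays 14.
good-condition: no inspection nets 13; the inspection nets 14 − 5 = 9. good-condition stays.
poor-condition: no inspection nets 13; the inspection nets 14 − 13 = 1. poor-condition stays.
No type deviates, so pooling is sustained.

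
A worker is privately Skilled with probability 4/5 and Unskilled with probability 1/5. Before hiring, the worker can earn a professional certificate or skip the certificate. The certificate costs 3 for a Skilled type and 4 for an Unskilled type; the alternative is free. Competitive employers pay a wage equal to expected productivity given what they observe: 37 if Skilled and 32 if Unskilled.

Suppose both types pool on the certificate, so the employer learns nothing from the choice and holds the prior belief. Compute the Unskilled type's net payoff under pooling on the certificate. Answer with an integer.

32

Pooled wage = 4/5·37 + 1/5·32 = 36.
Unskilled pays cost 4 for the certificate, so net payoff = 36 − 4 = 32.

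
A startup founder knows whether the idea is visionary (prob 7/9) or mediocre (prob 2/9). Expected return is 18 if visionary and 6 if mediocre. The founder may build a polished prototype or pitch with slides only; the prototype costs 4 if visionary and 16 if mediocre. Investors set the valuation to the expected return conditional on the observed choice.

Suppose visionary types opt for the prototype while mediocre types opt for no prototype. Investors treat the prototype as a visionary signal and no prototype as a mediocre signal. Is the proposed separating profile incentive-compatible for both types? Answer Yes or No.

Under these beliefs, the prototype earns valuation 18 and no prototype earns valuation 6.
visionary: the prototype nets 18 − 4 = 14; no prototype nets 6. visionary prefers the prototype.
mediocre: the prototype nets 18 − 16 = 2; no prototype nets 6. mediocre prefers no prototype.
Neither type deviates, so the separating profile is an equilibrium.

Yes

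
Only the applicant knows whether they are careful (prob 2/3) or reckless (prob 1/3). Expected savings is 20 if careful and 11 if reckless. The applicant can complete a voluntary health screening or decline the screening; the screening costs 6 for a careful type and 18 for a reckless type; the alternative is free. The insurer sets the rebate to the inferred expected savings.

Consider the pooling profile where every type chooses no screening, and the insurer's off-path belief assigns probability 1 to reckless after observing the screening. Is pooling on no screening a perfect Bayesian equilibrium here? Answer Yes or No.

On path, the insurer holds the prior and pays 2/3·20 + 1/3·11 = 17. Off path (the screening), believing reckless, it pays 11.
careful: no screening nets 17; the screening nets 11 − 6 = 5. careful stays.
reckless: no screening nets 17; the screening nets 11 − 18 = -7. reckless stays.
No type deviates, so pooling is sustained.

Yes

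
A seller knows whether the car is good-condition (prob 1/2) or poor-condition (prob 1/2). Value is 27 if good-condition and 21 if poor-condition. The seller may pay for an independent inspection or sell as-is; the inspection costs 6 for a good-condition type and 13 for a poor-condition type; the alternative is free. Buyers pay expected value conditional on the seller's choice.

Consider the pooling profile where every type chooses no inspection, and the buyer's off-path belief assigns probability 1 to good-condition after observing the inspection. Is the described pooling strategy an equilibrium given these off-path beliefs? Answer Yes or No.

Yes

On path, the buyer holds the prior and pays 1/2·27 + 1/2·21 = 24. Off path (the inspection), believing good-condition, it pays 27.
good-condition: no inspection nets 24; the inspection nets 27 − 6 = 21. good-condition stays.
poor-condition: no inspection nets 24; the inspection nets 27 − 13 = 14. poor-condition stays.
No type deviates, so pooling is sustained.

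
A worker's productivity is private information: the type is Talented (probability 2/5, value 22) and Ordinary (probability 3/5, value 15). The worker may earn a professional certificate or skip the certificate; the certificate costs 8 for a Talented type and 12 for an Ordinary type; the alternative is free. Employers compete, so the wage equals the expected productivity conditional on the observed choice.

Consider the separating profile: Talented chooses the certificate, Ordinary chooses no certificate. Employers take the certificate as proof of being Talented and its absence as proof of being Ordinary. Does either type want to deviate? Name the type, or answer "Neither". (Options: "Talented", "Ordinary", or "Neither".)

Talented

The certificate pays 22; no certificate pays 15.
Talented: assigned the certificate, nets 22 − 8 = 14; deviating to no certificate nets 15.
Ordinary: assigned no certificate, nets 15; deviating to the certificate nets 22 − 12 = 10.
The Talented type gains 1 by deviating.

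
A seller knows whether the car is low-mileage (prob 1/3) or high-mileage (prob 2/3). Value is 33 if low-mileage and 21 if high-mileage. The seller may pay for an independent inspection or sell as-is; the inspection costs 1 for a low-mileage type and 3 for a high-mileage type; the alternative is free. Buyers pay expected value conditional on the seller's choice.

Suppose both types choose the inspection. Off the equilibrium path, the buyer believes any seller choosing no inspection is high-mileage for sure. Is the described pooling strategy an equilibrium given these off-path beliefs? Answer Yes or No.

Yes

On path, the buyer holds the prior and pays 1/3·33 + 2/3·21 = 25. Off path (no inspection), believing high-mileage, it pays 21.
low-mileage: the inspection nets 25 − 1 = 24; no inspection nets 21. low-mileage stays.
high-mileage: the inspection nets 25 − 3 = 22; no inspection nets 21. high-mileage stays.
No type deviates, so pooling is sustained.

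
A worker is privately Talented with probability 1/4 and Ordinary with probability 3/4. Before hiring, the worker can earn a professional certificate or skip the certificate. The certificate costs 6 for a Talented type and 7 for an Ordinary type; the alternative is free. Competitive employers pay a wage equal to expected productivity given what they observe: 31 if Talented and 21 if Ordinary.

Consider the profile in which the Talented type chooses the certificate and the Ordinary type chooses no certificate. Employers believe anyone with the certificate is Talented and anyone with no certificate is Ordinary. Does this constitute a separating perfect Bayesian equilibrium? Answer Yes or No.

No

Under these beliefs, the certificate earns wage 31 and no certificate earns wage 21.
Talented: the certificate nets 31 − 6 = 25; no certificate nets 21. Talented prefers the certificate.
Ordinary: the certificate nets 31 − 7 = 24; no certificate nets 21. Ordinary would deviate to the certificate.
Ordinary has a profitable deviation, so the profile is not an equilibrium.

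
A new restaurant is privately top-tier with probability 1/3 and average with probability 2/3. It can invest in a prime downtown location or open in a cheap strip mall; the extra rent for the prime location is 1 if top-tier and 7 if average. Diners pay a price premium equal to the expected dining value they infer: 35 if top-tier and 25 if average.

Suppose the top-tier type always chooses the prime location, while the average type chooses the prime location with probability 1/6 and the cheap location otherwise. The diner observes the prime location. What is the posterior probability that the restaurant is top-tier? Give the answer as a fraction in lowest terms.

3/4

P(the prime location) = (1/3)·1 + (2/3)·(1/6) = 4/9.
By Bayes' rule, P(top-tier | the prime location) = (1/3) / (4/9) = 3/4.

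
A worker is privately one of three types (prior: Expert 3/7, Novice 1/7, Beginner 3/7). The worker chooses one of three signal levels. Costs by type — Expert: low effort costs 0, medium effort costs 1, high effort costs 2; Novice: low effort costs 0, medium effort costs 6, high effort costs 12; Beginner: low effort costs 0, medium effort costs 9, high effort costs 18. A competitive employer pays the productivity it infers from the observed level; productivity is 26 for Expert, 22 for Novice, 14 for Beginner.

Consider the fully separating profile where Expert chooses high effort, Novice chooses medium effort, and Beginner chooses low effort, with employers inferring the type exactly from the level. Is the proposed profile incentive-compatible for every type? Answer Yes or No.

Yes

Separating wages: high effort → 26, medium effort → 22, low effort → 14.
Expert (assigned high effort): low effort: 14 − 0 = 14; medium effort: 22 − 1 = 21; high effort: 26 − 2 = 24. Expert stays.
Novice (assigned medium effort): low effort: 14 − 0 = 14; medium effort: 22 − 6 = 16; high effort: 26 − 12 = 14. Novice stays.
Beginner (assigned low effort): low effort: 14 − 0 = 14; medium effort: 22 − 9 = 13; high effort: 26 − 18 = 8. Beginner stays.
Every type prefers its assigned level; separation holds.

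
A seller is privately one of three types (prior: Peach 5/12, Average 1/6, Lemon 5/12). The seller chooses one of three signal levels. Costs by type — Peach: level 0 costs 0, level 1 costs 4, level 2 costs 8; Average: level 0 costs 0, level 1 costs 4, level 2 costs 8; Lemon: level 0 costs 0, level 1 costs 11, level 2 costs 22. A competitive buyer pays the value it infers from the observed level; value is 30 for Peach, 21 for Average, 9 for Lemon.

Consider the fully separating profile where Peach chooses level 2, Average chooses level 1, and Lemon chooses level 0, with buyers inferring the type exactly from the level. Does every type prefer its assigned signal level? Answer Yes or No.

No

Separating prices: level 2 → 30, level 1 → 21, level 0 → 9.
Peach (assigned level 2): level 0: 9 − 0 = 9; level 1: 21 − 4 = 17; level 2: 30 − 8 = 22. Peach stays.
Average (assigned level 1): level 0: 9 − 0 = 9; level 1: 21 − 4 = 17; level 2: 30 − 8 = 22. Average prefers level 2.
Lemon (assigned level 0): level 0: 9 − 0 = 9; level 1: 21 − 11 = 10; level 2: 30 − 22 = 8. Lemon prefers level 1.
At least one type deviates; the separating profile fails.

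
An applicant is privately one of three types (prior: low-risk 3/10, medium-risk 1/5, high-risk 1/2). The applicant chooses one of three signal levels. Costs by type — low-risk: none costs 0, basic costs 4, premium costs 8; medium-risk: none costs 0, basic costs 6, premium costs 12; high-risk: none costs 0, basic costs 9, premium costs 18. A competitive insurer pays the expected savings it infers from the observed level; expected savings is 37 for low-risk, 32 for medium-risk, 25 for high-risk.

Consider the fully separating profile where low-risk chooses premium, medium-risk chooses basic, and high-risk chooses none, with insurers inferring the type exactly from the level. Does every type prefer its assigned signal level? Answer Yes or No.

Separating rebates: premium → 37, basic → 32, none → 25.
low-risk (assigned premium): none: 25 − 0 = 25; basic: 32 − 4 = 28; premium: 37 − 8 = 29. low-risk stays.
medium-risk (assigned basic): none: 25 − 0 = 25; basic: 32 − 6 = 26; premium: 37 − 12 = 25. medium-risk stays.
high-risk (assigned none): none: 25 − 0 = 25; basic: 32 − 9 = 23; premium: 37 − 18 = 19. high-risk stays.
Every type prefers its assigned level; separation holds.

Yes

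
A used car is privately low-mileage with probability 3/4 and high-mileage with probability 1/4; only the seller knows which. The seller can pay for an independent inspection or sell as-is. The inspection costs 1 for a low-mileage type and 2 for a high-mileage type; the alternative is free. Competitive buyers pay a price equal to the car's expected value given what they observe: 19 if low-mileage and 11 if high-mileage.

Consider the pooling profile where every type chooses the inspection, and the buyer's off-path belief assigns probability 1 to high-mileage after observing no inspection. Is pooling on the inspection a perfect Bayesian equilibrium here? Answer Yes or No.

Yes

On path, the buyer holds the prior and pays 3/4·19 + 1/4·11 = 17. Off path (no inspection), believing high-mileage, it pays 11.
low-mileage: the inspection nets 17 − 1 = 16; no inspection nets 11. low-mileage stays.
high-mileage: the inspection nets 17 − 2 = 15; no inspection nets 11. high-mileage stays.
No type deviates, so pooling is sustained.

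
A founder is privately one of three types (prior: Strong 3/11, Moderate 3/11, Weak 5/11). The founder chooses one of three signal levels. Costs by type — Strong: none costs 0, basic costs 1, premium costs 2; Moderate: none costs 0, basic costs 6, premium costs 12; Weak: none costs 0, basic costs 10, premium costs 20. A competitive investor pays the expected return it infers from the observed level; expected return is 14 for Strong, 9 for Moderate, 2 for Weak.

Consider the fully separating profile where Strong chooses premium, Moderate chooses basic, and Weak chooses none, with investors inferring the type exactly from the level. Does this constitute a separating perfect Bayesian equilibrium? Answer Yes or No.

Yes

Separating valuations: premium → 14, basic → 9, none → 2.
Strong (assigned premium): none: 2 − 0 = 2; basic: 9 − 1 = 8; premium: 14 − 2 = 12. Strong stays.
Moderate (assigned basic): none: 2 − 0 = 2; basic: 9 − 6 = 3; premium: 14 − 12 = 2. Moderate stays.
Weak (assigned none): none: 2 − 0 = 2; basic: 9 − 10 = -1; premium: 14 − 20 = -6. Weak stays.
Every type prefers its assigned level; separation holds.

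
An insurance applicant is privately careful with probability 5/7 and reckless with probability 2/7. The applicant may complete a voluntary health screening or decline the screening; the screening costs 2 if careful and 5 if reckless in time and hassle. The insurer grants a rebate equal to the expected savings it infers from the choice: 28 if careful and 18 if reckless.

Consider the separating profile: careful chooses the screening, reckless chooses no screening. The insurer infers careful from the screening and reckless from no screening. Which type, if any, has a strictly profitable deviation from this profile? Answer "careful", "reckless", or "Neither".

The screening pays 28; no screening pays 18.
careful: assigned the screening, nets 28 − 2 = 26; deviating to no screening nets 18.
reckless: assigned no screening, nets 18; deviating to the screening nets 28 − 5 = 23.
The reckless type gains 5 by deviating.

reckless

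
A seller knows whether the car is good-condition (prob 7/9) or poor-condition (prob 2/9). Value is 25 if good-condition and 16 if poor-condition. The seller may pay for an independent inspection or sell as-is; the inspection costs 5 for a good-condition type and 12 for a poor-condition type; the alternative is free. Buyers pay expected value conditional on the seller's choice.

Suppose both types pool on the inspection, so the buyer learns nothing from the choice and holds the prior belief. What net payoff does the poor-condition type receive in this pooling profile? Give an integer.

11

Pooled price = 7/9·25 + 2/9·16 = 23.
poor-condition pays cost 12 for the inspection, so net payoff = 23 − 12 = 11.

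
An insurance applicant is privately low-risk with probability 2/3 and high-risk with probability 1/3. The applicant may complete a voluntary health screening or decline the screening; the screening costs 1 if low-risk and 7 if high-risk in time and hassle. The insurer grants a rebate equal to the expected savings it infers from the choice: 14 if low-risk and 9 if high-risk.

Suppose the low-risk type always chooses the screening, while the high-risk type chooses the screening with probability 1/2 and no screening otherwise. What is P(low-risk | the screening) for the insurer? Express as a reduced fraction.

P(the screening) = (2/3)·1 + (1/3)·(1/2) = 5/6.
By Bayes' rule, P(low-risk | the screening) = (2/3) / (5/6) = 4/5.

4/5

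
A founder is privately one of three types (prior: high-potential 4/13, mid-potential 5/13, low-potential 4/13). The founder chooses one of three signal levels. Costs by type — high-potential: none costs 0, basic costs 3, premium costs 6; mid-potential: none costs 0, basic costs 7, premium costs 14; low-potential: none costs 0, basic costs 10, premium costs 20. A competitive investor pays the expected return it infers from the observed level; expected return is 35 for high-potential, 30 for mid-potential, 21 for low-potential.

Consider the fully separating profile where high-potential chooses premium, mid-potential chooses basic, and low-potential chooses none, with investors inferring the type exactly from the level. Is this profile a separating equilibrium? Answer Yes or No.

Yes

Separating valuations: premium → 35, basic → 30, none → 21.
high-potential (assigned premium): none: 21 − 0 = 21; basic: 30 − 3 = 27; premium: 35 − 6 = 29. high-potential stays.
mid-potential (assigned basic): none: 21 − 0 = 21; basic: 30 − 7 = 23; premium: 35 − 14 = 21. mid-potential stays.
low-potential (assigned none): none: 21 − 0 = 21; basic: 30 − 10 = 20; premium: 35 − 20 = 15. low-potential stays.
Every type prefers its assigned level; separation holds.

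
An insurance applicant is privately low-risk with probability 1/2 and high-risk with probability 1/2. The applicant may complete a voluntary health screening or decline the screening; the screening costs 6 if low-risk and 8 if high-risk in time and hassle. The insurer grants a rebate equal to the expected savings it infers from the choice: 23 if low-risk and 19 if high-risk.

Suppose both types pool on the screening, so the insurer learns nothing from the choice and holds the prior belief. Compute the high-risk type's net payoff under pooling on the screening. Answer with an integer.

Pooled rebate = 1/2·23 + 1/2·19 = 21.
high-risk pays cost 8 for the screening, so net payoff = 21 − 8 = 13.

13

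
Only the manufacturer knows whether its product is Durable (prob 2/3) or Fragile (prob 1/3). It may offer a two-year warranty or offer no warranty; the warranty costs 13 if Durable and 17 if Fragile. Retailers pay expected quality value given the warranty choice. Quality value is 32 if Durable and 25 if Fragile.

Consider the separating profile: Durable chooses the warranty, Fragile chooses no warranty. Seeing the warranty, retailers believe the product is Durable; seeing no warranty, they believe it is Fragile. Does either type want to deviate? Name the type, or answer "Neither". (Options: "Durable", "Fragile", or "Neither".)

The warranty pays 32; no warranty pays 25.
Durable: assigned the warranty, nets 32 − 13 = 19; deviating to no warranty nets 25.
Fragile: assigned no warranty, nets 25; deviating to the warranty nets 32 − 17 = 15.
The Durable type gains 6 by deviating.

Durable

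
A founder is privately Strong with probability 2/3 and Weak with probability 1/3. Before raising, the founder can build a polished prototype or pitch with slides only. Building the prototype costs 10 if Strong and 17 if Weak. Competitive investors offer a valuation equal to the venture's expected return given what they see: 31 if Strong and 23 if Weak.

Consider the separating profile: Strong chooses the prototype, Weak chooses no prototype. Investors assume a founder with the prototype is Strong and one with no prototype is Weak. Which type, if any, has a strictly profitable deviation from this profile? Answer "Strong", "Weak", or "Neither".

Strong

The prototype pays 31; no prototype pays 23.
Strong: assigned the prototype, nets 31 − 10 = 21; deviating to no prototype nets 23.
Weak: assigned no prototype, nets 23; deviating to the prototype nets 31 − 17 = 14.
The Strong type gains 2 by deviating.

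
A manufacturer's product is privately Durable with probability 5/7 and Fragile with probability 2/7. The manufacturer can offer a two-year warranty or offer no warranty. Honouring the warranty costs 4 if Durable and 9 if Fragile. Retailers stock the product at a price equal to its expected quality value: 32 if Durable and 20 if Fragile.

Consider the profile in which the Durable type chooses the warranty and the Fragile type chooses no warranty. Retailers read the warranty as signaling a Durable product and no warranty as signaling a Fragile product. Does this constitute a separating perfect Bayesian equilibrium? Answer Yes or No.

No

Under these beliefs, the warranty earns price 32 and no warranty earns price 20.
Durable: the warranty nets 32 − 4 = 28; no warranty nets 20. Durable prefers the warranty.
Fragile: the warranty nets 32 − 9 = 23; no warranty nets 20. Fragile would deviate to the warranty.
Fragile has a profitable deviation, so the profile is not an equilibrium.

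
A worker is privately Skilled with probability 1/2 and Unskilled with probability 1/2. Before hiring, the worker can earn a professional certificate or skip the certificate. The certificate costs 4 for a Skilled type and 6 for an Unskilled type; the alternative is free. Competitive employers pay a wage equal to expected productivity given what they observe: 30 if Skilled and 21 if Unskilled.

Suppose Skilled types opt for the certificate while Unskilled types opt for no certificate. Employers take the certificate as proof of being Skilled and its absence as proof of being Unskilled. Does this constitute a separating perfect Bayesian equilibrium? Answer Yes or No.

No

Under these beliefs, the certificate earns wage 30 and no certificate earns wage 21.
Skilled: the certificate nets 30 − 4 = 26; no certificate nets 21. Skilled prefers the certificate.
Unskilled: the certificate nets 30 − 6 = 24; no certificate nets 21. Unskilled would deviate to the certificate.
Unskilled has a profitable deviation, so the profile is not an equilibrium.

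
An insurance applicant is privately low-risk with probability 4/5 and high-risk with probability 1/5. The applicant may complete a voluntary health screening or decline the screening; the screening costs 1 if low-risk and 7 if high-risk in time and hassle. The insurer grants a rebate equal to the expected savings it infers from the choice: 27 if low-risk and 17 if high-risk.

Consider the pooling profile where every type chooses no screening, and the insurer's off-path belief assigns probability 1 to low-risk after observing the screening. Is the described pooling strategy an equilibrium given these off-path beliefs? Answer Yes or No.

On path, the insurer holds the prior and pays 4/5·27 + 1/5·17 = 25. Off path (the screening), believing low-risk, it pays 27.
low-risk: no screening nets 25; the screening nets 27 − 1 = 26. low-risk would deviate.
high-risk: no screening nets 25; the screening nets 27 − 7 = 20. high-risk stays.
A type deviates, so pooling fails.

No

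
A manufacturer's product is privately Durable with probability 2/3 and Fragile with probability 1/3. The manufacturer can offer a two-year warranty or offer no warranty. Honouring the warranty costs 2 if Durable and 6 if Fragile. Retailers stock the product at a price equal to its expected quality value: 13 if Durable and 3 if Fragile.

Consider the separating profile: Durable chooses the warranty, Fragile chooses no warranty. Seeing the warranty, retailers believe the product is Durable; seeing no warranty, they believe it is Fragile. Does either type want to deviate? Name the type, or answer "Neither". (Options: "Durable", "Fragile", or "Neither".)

Fragile

The warranty pays 13; no warranty pays 3.
Durable: assigned the warranty, nets 13 − 2 = 11; deviating to no warranty nets 3.
Fragile: assigned no warranty, nets 3; deviating to the warranty nets 13 − 6 = 7.
The Fragile type gains 4 by deviating.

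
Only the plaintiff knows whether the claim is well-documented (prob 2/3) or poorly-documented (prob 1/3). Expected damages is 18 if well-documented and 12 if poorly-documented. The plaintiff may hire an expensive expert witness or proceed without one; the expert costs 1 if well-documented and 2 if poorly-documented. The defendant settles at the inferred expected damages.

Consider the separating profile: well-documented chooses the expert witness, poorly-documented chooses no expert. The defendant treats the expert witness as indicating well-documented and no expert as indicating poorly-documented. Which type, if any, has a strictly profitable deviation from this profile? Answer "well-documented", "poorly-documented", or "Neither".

The expert witness pays 18; no expert pays 12.
well-documented: assigned the expert witness, nets 18 − 1 = 17; deviating to no expert nets 12.
poorly-documented: assigned no expert, nets 12; deviating to the expert witness nets 18 − 2 = 16.
The poorly-documented type gains 4 by deviating.

poorly-documented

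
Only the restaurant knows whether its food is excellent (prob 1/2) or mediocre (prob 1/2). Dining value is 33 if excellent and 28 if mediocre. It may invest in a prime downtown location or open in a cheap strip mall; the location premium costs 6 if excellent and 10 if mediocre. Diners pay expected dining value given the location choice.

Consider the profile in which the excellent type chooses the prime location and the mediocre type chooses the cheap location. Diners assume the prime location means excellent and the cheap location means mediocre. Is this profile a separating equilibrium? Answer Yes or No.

No

Under these beliefs, the prime location earns price premium 33 and the cheap location earns price premium 28.
excellent: the prime location nets 33 − 6 = 27; the cheap location nets 28. excellent would deviate to the cheap location.
mediocre: the prime location nets 33 − 10 = 23; the cheap location nets 28. mediocre prefers the cheap location.
excellent has a profitable deviation, so the profile is not an equilibrium.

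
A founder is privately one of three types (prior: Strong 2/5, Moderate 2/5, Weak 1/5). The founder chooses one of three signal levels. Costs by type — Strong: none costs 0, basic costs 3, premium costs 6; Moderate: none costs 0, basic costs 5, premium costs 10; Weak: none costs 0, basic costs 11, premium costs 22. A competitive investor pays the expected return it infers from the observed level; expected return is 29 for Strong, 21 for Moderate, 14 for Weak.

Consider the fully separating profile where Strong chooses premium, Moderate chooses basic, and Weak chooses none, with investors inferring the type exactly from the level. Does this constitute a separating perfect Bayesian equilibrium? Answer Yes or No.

Separating valuations: premium → 29, basic → 21, none → 14.
Strong (assigned premium): none: 14 − 0 = 14; basic: 21 − 3 = 18; premium: 29 − 6 = 23. Strong stays.
Moderate (assigned basic): none: 14 − 0 = 14; basic: 21 − 5 = 16; premium: 29 − 10 = 19. Moderate prefers premium.
Weak (assigned none): none: 14 − 0 = 14; basic: 21 − 11 = 10; premium: 29 − 22 = 7. Weak stays.
At least one type deviates; the separating profile fails.

No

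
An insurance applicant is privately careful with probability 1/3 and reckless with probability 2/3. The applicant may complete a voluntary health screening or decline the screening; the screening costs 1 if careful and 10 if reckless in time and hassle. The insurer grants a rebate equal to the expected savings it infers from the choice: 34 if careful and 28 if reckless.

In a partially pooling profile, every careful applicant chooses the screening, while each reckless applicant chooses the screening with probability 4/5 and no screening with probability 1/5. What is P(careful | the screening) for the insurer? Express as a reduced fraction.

5/13

P(the screening) = (1/3)·1 + (2/3)·(4/5) = 13/15.
By Bayes' rule, P(careful | the screening) = (1/3) / (13/15) = 5/13.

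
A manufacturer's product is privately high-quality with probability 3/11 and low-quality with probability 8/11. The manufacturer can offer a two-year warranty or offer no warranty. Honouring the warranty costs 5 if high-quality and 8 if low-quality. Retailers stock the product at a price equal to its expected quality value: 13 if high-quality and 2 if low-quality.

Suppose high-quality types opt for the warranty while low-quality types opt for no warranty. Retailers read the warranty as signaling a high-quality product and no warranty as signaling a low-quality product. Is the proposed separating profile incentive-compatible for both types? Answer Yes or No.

No

Under these beliefs, the warranty earns price 13 and no warranty earns price 2.
high-quality: the warranty nets 13 − 5 = 8; no warranty nets 2. high-quality prefers the warranty.
low-quality: the warranty nets 13 − 8 = 5; no warranty nets 2. low-quality would deviate to the warranty.
low-quality has a profitable deviation, so the profile is not an equilibrium.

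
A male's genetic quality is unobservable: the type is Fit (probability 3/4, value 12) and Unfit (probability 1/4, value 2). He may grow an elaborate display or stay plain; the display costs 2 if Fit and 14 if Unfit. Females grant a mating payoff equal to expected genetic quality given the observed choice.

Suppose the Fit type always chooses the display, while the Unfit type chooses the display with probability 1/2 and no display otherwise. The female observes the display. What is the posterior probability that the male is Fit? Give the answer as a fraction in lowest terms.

6/7

P(the display) = (3/4)·1 + (1/4)·(1/2) = 7/8.
By Bayes' rule, P(Fit | the display) = (3/4) / (7/8) = 6/7.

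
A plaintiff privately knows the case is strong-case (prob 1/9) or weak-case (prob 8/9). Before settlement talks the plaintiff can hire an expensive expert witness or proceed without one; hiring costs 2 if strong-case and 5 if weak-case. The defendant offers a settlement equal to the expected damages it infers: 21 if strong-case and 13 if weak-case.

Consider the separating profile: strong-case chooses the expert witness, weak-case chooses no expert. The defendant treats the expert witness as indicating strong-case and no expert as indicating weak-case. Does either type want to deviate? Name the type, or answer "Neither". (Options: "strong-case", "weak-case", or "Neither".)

The expert witness pays 21; no expert pays 13.
strong-case: assigned the expert witness, nets 21 − 2 = 19; deviating to no expert nets 13.
weak-case: assigned no expert, nets 13; deviating to the expert witness nets 21 − 5 = 16.
The weak-case type gains 3 by deviating.

weak-case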